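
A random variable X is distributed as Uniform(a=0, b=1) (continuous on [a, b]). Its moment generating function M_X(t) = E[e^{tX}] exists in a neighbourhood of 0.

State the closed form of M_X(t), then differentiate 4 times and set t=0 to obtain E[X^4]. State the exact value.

M_X(t) = (e^(t) - 1)/t
dM/dt = (t*e^(t) - e^(t) + 1)/t^2
d^2M/dt^2 = (t^2*e^(t) - 2*t*e^(t) + 2*e^(t) - 2)/t^3
d^3M/dt^3 = (t^3*e^(t) - 3*t^2*e^(t) + 6*t*e^(t) - 6*e^(t) + 6)/t^4
d^4M/dt^4 = (t^4*e^(t) - 4*t^3*e^(t) + 12*t^2*e^(t) - 24*t*e^(t) + 24*e^(t) - 24)/t^5

E[X^4] = d^4M/dt^4 |_{t=0} = 1/5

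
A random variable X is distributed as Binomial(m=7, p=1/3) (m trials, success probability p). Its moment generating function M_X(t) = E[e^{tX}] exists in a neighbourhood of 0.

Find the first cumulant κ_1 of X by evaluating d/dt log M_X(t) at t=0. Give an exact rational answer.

κ_1 = K′(0) = 7/3

M_X(t) = (e^(t)/3 + 2/3)^7
K_X(t) = log M_X(t) = 7*log(e^(t)/3 + 2/3)
K′(t) = 7*e^(t)/(e^(t) + 2)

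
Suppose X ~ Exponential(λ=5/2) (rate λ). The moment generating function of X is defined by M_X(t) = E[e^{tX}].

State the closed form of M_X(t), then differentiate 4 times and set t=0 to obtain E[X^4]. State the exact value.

E[X^4] = d^4M/dt^4 |_{t=0} = 384/625

M_X(t) = 5/(2*(5/2 - t))
dM/dt = 10/(4*t^2 - 20*t + 25)
d^2M/dt^2 = -40/(8*t^3 - 60*t^2 + 150*t - 125)
d^3M/dt^3 = 240/(16*t^4 - 160*t^3 + 600*t^2 - 1000*t + 625)
d^4M/dt^4 = -1920/(32*t^5 - 400*t^4 + 2000*t^3 - 5000*t^2 + 6250*t - 3125)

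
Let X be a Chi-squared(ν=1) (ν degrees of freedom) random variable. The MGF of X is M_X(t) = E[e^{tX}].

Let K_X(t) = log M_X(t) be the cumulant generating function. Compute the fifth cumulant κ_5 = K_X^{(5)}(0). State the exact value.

κ_5 = K′′′′′(0) = 384

M_X(t) = 1/√(1 - 2*t)
K_X(t) = log M_X(t) = -log(1 - 2*t)/2
K′(t) = -1/(2*t - 1)
K′′(t) = 2/(4*t^2 - 4*t + 1)
K′′′(t) = -8/(8*t^3 - 12*t^2 + 6*t - 1)
K′′′′(t) = 48/(16*t^4 - 32*t^3 + 24*t^2 - 8*t + 1)
K′′′′′(t) = -384/(32*t^5 - 80*t^4 + 80*t^3 - 40*t^2 + 10*t - 1)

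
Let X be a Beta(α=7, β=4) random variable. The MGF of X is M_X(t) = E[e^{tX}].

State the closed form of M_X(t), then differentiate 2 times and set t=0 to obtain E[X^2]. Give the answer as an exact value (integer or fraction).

M_X(t) = ₁F₁(7; 11; t)
D^2[M](t) = 14*₁F₁(9; 13; t)/33

E[X^2] = D^2[M](0) = 14/33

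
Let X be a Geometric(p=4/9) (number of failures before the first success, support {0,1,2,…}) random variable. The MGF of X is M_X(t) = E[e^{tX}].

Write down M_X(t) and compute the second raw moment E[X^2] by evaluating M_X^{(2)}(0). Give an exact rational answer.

E[X^2] = d^2M/dt^2 |_{t=0} = 35/8

M_X(t) = 4/(9*(1 - 5*e^(t)/9))
dM/dt = 20*e^(t)/(25*e^(2*t) - 90*e^(t) + 81)
d^2M/dt^2 = (-100*e^(2*t) - 180*e^(t))/(125*e^(3*t) - 675*e^(2*t) + 1215*e^(t) - 729)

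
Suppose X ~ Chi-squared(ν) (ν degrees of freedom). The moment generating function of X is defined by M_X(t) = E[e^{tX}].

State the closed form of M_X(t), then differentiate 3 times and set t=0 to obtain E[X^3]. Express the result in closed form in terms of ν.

M_X(t) = (1 - 2*t)^(-ν/2)
dM/dt = -ν/(2*t*(1 - 2*t)^(ν/2) - (1 - 2*t)^(ν/2))
d^2M/dt^2 = (ν^2 + 2*ν)/(4*t^2*(1 - 2*t)^(ν/2) - 4*t*(1 - 2*t)^(ν/2) + (1 - 2*t)^(ν/2))
d^3M/dt^3 = (-ν^3 - 6*ν^2 - 8*ν)/(8*t^3*(1 - 2*t)^(ν/2) - 12*t^2*(1 - 2*t)^(ν/2) + 6*t*(1 - 2*t)^(ν/2) - (1 - 2*t)^(ν/2))

E[X^3] = d^3M/dt^3 |_{t=0} = ν*(ν^2 + 6*ν + 8)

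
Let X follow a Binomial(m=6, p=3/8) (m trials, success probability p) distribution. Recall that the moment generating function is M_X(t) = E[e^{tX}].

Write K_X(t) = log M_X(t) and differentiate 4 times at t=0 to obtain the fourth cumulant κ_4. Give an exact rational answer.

κ_4 = d^4K/dt^4 |_{t=0} = -585/1024

M_X(t) = (3*e^(t)/8 + 5/8)^6
K_X(t) = log M_X(t) = 6*log(3*e^(t)/8 + 5/8)
dK/dt = 18*e^(t)/(3*e^(t) + 5)
d^2K/dt^2 = 90*e^(t)/(9*e^(2*t) + 30*e^(t) + 25)
d^3K/dt^3 = (-270*e^(2*t) + 450*e^(t))/(27*e^(3*t) + 135*e^(2*t) + 225*e^(t) + 125)
d^4K/dt^4 = (810*e^(3*t) - 5400*e^(2*t) + 2250*e^(t))/(81*e^(4*t) + 540*e^(3*t) + 1350*e^(2*t) + 1500*e^(t) + 625)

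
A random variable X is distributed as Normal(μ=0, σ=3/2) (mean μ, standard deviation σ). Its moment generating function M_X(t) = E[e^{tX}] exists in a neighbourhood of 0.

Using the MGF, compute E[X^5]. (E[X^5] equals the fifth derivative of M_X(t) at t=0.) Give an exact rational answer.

E[X^5] = M′′′′′(0) = 0

M_X(t) = e^(9*t^2/8)
M′(t) = 9*t*e^(9*t^2/8)/4
M′′(t) = 81*t^2*e^(9*t^2/8)/16 + 9*e^(9*t^2/8)/4
M′′′(t) = 729*t^3*e^(9*t^2/8)/64 + 243*t*e^(9*t^2/8)/16
M′′′′(t) = 6561*t^4*e^(9*t^2/8)/256 + 2187*t^2*e^(9*t^2/8)/32 + 243*e^(9*t^2/8)/16
M′′′′′(t) = 59049*t^5*e^(9*t^2/8)/1024 + 32805*t^3*e^(9*t^2/8)/128 + 10935*t*e^(9*t^2/8)/64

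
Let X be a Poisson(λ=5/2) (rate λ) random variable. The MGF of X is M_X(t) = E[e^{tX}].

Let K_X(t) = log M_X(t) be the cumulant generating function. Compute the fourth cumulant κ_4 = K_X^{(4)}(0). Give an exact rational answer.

M_X(t) = e^(5*e^(t)/2 - 5/2)
K_X(t) = log M_X(t) = 5*e^(t)/2 - 5/2
D^4[K](t) = 5*e^(t)/2

κ_4 = D^4[K](0) = 5/2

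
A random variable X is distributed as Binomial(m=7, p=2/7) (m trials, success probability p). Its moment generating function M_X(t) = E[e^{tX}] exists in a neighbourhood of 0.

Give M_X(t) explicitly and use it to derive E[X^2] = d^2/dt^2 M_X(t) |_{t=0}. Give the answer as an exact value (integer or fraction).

E[X^2] = D^2[M](0) = 38/7

M_X(t) = (2*e^(t)/7 + 5/7)^7
D^2[M](t) = 128*e^(7*t)/16807 + 11520*e^(6*t)/117649 + 60000*e^(5*t)/117649 + 160000*e^(4*t)/117649 + 225000*e^(3*t)/117649 + 150000*e^(2*t)/117649 + 31250*e^(t)/117649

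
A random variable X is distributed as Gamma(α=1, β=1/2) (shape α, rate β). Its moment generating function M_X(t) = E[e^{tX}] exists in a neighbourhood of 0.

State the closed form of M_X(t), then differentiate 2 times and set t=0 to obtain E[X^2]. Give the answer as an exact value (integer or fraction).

E[X^2] = M^(2)(0) = 8

M_X(t) = 1/(2*(1/2 - t))
M^(2)(t) = -8/(8*t^3 - 12*t^2 + 6*t - 1)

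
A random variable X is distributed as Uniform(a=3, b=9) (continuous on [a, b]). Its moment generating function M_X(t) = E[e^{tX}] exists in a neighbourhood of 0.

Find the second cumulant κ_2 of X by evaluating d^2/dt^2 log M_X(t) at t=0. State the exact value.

κ_2 = d^2K/dt^2 |_{t=0} = 3

M_X(t) = (e^(9*t) - e^(3*t))/(6*t)
K_X(t) = log M_X(t) = -log(t) + log(e^(9*t) - e^(3*t)) - log(6)
dK/dt = (9*t*e^(6*t) - 3*t - e^(6*t) + 1)/(t*e^(6*t) - t)
d^2K/dt^2 = (-36*t^2*e^(6*t) + e^(12*t) - 2*e^(6*t) + 1)/(t^2*e^(12*t) - 2*t^2*e^(6*t) + t^2)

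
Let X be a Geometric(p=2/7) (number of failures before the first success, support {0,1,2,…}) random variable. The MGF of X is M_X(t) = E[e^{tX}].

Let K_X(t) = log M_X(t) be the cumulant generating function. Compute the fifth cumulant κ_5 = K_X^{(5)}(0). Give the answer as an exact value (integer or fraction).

M_X(t) = 2/(7*(1 - 5*e^(t)/7))
K_X(t) = log M_X(t) = -log(1 - 5*e^(t)/7) - log(7) + log(2)
K′(t) = -5*e^(t)/(5*e^(t) - 7)
K′′(t) = 35*e^(t)/(25*e^(2*t) - 70*e^(t) + 49)
K′′′(t) = (-175*e^(2*t) - 245*e^(t))/(125*e^(3*t) - 525*e^(2*t) + 735*e^(t) - 343)
K′′′′(t) = (875*e^(3*t) + 4900*e^(2*t) + 1715*e^(t))/(625*e^(4*t) - 3500*e^(3*t) + 7350*e^(2*t) - 6860*e^(t) + 2401)
K′′′′′(t) = (-4375*e^(4*t) - 67375*e^(3*t) - 94325*e^(2*t) - 12005*e^(t))/(3125*e^(5*t) - 21875*e^(4*t) + 61250*e^(3*t) - 85750*e^(2*t) + 60025*e^(t) - 16807)

κ_5 = K′′′′′(0) = 5565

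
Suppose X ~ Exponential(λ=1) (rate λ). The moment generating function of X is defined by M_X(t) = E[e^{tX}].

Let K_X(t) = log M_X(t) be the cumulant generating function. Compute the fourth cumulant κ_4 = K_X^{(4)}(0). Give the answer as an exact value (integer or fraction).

κ_4 = D^4[K](0) = 6

M_X(t) = 1/(1 - t)
K_X(t) = log M_X(t) = -log(1 - t)
D^4[K](t) = 6/(t^4 - 4*t^3 + 6*t^2 - 4*t + 1)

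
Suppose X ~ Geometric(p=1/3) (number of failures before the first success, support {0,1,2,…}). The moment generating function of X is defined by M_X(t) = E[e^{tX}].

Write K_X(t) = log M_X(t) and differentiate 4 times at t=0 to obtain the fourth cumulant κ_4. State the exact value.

M_X(t) = 1/(3*(1 - 2*e^(t)/3))
K_X(t) = log M_X(t) = -log(1 - 2*e^(t)/3) - log(3)
K^(4)(t) = (24*e^(3*t) + 144*e^(2*t) + 54*e^(t))/(16*e^(4*t) - 96*e^(3*t) + 216*e^(2*t) - 216*e^(t) + 81)

κ_4 = K^(4)(0) = 222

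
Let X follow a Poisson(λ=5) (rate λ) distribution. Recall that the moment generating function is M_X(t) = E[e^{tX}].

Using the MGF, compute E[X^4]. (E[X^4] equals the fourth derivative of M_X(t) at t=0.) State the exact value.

M_X(t) = e^(5*e^(t) - 5)
M^(4)(t) = (625*e^(4*t)*e^(5*e^(t)) + 750*e^(3*t)*e^(5*e^(t)) + 175*e^(2*t)*e^(5*e^(t)) + 5*e^(t)*e^(5*e^(t)))*e^(-5)

E[X^4] = M^(4)(0) = 1555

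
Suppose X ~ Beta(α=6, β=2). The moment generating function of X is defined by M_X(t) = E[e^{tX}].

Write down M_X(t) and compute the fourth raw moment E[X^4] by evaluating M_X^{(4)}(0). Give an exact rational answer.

M_X(t) = ₁F₁(6; 8; t)
M^(4)(t) = 21*₁F₁(10; 12; t)/55

E[X^4] = M^(4)(0) = 21/55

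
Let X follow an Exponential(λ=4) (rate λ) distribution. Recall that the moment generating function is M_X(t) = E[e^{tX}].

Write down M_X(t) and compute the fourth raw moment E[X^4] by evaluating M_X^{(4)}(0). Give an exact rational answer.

M_X(t) = 4/(4 - t)
M′(t) = 4/(t^2 - 8*t + 16)
M′′(t) = -8/(t^3 - 12*t^2 + 48*t - 64)
M′′′(t) = 24/(t^4 - 16*t^3 + 96*t^2 - 256*t + 256)
M′′′′(t) = -96/(t^5 - 20*t^4 + 160*t^3 - 640*t^2 + 1280*t - 1024)

E[X^4] = M′′′′(0) = 3/32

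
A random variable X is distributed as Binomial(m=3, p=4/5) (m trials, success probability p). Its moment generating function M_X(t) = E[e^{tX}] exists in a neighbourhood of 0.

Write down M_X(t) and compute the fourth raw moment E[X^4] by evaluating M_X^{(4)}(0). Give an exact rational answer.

M_X(t) = (4*e^(t)/5 + 1/5)^3
M′(t) = 192*e^(3*t)/125 + 96*e^(2*t)/125 + 12*e^(t)/125
M′′(t) = 576*e^(3*t)/125 + 192*e^(2*t)/125 + 12*e^(t)/125
M′′′(t) = 1728*e^(3*t)/125 + 384*e^(2*t)/125 + 12*e^(t)/125
M′′′′(t) = 5184*e^(3*t)/125 + 768*e^(2*t)/125 + 12*e^(t)/125

E[X^4] = M′′′′(0) = 5964/125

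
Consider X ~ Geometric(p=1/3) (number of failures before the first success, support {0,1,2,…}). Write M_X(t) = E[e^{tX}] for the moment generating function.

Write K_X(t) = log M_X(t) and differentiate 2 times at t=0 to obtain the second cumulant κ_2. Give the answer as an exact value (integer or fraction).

κ_2 = D^2[K](0) = 6

M_X(t) = 1/(3*(1 - 2*e^(t)/3))
K_X(t) = log M_X(t) = -log(1 - 2*e^(t)/3) - log(3)
D^2[K](t) = 6*e^(t)/(4*e^(2*t) - 12*e^(t) + 9)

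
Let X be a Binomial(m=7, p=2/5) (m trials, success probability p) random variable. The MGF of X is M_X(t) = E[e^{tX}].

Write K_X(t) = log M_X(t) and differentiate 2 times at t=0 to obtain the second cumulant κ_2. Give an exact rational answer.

κ_2 = d^2K/dt^2 |_{t=0} = 42/25

M_X(t) = (2*e^(t)/5 + 3/5)^7
K_X(t) = log M_X(t) = 7*log(2*e^(t)/5 + 3/5)
dK/dt = 14*e^(t)/(2*e^(t) + 3)
d^2K/dt^2 = 42*e^(t)/(4*e^(2*t) + 12*e^(t) + 9)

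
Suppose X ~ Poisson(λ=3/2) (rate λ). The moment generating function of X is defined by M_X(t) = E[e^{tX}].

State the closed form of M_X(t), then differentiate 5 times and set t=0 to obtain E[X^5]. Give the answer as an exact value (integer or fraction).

M_X(t) = e^(3*e^(t)/2 - 3/2)
M′(t) = 3*e^(-3/2)*e^(t)*e^(3*e^(t)/2)/2
M′′(t) = (9*e^(2*t)*e^(3*e^(t)/2) + 6*e^(t)*e^(3*e^(t)/2))*e^(-3/2)/4
M′′′(t) = (27*e^(3*t)*e^(3*e^(t)/2) + 54*e^(2*t)*e^(3*e^(t)/2) + 12*e^(t)*e^(3*e^(t)/2))*e^(-3/2)/8
M′′′′(t) = (81*e^(4*t)*e^(3*e^(t)/2) + 324*e^(3*t)*e^(3*e^(t)/2) + 252*e^(2*t)*e^(3*e^(t)/2) + 24*e^(t)*e^(3*e^(t)/2))*e^(-3/2)/16
M′′′′′(t) = (243*e^(5*t)*e^(3*e^(t)/2) + 1620*e^(4*t)*e^(3*e^(t)/2) + 2700*e^(3*t)*e^(3*e^(t)/2) + 1080*e^(2*t)*e^(3*e^(t)/2) + 48*e^(t)*e^(3*e^(t)/2))*e^(-3/2)/32

E[X^5] = M′′′′′(0) = 5691/32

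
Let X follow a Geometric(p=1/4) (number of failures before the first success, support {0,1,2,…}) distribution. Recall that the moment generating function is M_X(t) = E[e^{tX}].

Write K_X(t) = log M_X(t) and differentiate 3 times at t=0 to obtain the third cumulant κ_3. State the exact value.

M_X(t) = 1/(4*(1 - 3*e^(t)/4))
K_X(t) = log M_X(t) = -log(1 - 3*e^(t)/4) - 2*log(2)
K^(3)(t) = (-36*e^(2*t) - 48*e^(t))/(27*e^(3*t) - 108*e^(2*t) + 144*e^(t) - 64)

κ_3 = K^(3)(0) = 84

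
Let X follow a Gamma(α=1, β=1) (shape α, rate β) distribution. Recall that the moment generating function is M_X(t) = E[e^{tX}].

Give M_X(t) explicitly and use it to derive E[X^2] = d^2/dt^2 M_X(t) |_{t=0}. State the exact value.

E[X^2] = M′′(0) = 2

M_X(t) = 1/(1 - t)
M′(t) = 1/(t^2 - 2*t + 1)
M′′(t) = -2/(t^3 - 3*t^2 + 3*t - 1)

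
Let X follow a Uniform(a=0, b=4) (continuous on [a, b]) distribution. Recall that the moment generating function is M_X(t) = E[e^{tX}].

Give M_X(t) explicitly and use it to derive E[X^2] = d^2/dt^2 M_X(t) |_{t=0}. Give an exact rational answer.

M_X(t) = (e^(4*t) - 1)/(4*t)
M′(t) = (4*t*e^(4*t) - e^(4*t) + 1)/(4*t^2)
M′′(t) = (8*t^2*e^(4*t) - 4*t*e^(4*t) + e^(4*t) - 1)/(2*t^3)

E[X^2] = M′′(0) = 16/3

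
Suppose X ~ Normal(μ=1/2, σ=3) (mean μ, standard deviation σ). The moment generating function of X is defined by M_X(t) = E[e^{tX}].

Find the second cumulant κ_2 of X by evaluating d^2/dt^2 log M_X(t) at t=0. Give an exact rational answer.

κ_2 = d^2K/dt^2 |_{t=0} = 9

M_X(t) = e^(9*t^2/2 + t/2)
K_X(t) = log M_X(t) = 9*t^2/2 + t/2
dK/dt = 9*t + 1/2
d^2K/dt^2 = 9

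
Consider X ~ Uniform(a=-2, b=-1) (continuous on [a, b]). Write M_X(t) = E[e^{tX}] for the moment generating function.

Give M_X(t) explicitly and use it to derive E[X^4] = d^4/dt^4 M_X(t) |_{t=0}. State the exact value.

M_X(t) = (e^(-t) - e^(-2*t))/t
M^(4)(t) = (t^4*e^(t) - 16*t^4 + 4*t^3*e^(t) - 32*t^3 + 12*t^2*e^(t) - 48*t^2 + 24*t*e^(t) - 48*t + 24*e^(t) - 24)*e^(-2*t)/t^5

E[X^4] = M^(4)(0) = 31/5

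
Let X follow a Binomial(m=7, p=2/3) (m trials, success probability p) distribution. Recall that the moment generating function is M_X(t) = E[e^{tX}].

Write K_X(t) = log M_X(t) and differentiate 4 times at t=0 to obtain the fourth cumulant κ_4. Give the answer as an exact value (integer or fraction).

M_X(t) = (2*e^(t)/3 + 1/3)^7
K_X(t) = log M_X(t) = 7*log(2*e^(t)/3 + 1/3)
K′(t) = 14*e^(t)/(2*e^(t) + 1)
K′′(t) = 14*e^(t)/(4*e^(2*t) + 4*e^(t) + 1)
K′′′(t) = (-28*e^(2*t) + 14*e^(t))/(8*e^(3*t) + 12*e^(2*t) + 6*e^(t) + 1)
K′′′′(t) = (56*e^(3*t) - 112*e^(2*t) + 14*e^(t))/(16*e^(4*t) + 32*e^(3*t) + 24*e^(2*t) + 8*e^(t) + 1)

κ_4 = K′′′′(0) = -14/27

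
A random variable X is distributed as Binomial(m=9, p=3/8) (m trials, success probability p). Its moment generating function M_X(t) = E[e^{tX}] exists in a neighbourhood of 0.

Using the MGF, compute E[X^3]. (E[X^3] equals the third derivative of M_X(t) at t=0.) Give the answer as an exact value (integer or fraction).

E[X^3] = D^3[M](0) = 3861/64

M_X(t) = (3*e^(t)/8 + 5/8)^9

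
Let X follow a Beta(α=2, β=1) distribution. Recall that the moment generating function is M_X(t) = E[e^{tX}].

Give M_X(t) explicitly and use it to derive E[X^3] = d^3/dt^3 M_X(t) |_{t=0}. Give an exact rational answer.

M_X(t) = ₁F₁(2; 3; t)
M′(t) = 2*₁F₁(3; 4; t)/3
M′′(t) = ₁F₁(4; 5; t)/2
M′′′(t) = 2*₁F₁(5; 6; t)/5

E[X^3] = M′′′(0) = 2/5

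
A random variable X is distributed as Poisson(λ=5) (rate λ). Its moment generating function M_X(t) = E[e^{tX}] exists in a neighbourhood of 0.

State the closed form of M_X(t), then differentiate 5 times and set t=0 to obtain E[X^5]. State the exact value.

E[X^5] = d^5M/dt^5 |_{t=0} = 12880

M_X(t) = e^(5*e^(t) - 5)
dM/dt = 5*e^(-5)*e^(t)*e^(5*e^(t))
d^2M/dt^2 = (25*e^(2*t)*e^(5*e^(t)) + 5*e^(t)*e^(5*e^(t)))*e^(-5)
d^3M/dt^3 = (125*e^(3*t)*e^(5*e^(t)) + 75*e^(2*t)*e^(5*e^(t)) + 5*e^(t)*e^(5*e^(t)))*e^(-5)
d^4M/dt^4 = (625*e^(4*t)*e^(5*e^(t)) + 750*e^(3*t)*e^(5*e^(t)) + 175*e^(2*t)*e^(5*e^(t)) + 5*e^(t)*e^(5*e^(t)))*e^(-5)
d^5M/dt^5 = (3125*e^(5*t)*e^(5*e^(t)) + 6250*e^(4*t)*e^(5*e^(t)) + 3125*e^(3*t)*e^(5*e^(t)) + 375*e^(2*t)*e^(5*e^(t)) + 5*e^(t)*e^(5*e^(t)))*e^(-5)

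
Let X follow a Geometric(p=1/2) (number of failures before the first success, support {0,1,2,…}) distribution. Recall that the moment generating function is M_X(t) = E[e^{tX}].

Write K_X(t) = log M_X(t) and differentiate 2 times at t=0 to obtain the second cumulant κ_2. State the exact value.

κ_2 = d^2K/dt^2 |_{t=0} = 2

M_X(t) = 1/(2*(1 - e^(t)/2))
K_X(t) = log M_X(t) = -log(1 - e^(t)/2) - log(2)
dK/dt = -e^(t)/(e^(t) - 2)
d^2K/dt^2 = 2*e^(t)/(e^(2*t) - 4*e^(t) + 4)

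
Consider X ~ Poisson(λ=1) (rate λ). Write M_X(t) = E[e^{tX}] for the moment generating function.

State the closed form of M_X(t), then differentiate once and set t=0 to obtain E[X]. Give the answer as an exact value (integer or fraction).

E[X] = dM/dt |_{t=0} = 1

M_X(t) = e^(e^(t) - 1)
dM/dt = e^(-1)*e^(t)*e^(e^(t))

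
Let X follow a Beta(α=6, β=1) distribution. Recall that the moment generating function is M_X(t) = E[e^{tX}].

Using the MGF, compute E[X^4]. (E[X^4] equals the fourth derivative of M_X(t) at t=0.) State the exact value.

E[X^4] = D^4[M](0) = 3/5

M_X(t) = ₁F₁(6; 7; t)
D^4[M](t) = 3*₁F₁(10; 11; t)/5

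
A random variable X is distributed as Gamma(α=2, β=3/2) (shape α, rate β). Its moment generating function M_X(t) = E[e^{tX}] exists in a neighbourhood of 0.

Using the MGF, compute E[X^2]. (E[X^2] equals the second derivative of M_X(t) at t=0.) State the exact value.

M_X(t) = 9/(4*(3/2 - t)^2)
M′(t) = -36/(8*t^3 - 36*t^2 + 54*t - 27)
M′′(t) = 216/(16*t^4 - 96*t^3 + 216*t^2 - 216*t + 81)

E[X^2] = M′′(0) = 8/3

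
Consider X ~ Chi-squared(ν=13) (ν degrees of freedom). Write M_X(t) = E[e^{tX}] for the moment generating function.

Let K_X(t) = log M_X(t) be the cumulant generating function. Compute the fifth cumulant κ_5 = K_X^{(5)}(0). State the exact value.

M_X(t) = (1 - 2*t)^(-13/2)
K_X(t) = log M_X(t) = -13*log(1 - 2*t)/2
dK/dt = -13/(2*t - 1)
d^2K/dt^2 = 26/(4*t^2 - 4*t + 1)
d^3K/dt^3 = -104/(8*t^3 - 12*t^2 + 6*t - 1)
d^4K/dt^4 = 624/(16*t^4 - 32*t^3 + 24*t^2 - 8*t + 1)
d^5K/dt^5 = -4992/(32*t^5 - 80*t^4 + 80*t^3 - 40*t^2 + 10*t - 1)

κ_5 = d^5K/dt^5 |_{t=0} = 4992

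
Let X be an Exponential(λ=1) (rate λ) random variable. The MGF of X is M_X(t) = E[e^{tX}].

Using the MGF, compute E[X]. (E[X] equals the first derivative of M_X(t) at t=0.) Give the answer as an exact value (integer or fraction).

M_X(t) = 1/(1 - t)
M′(t) = 1/(t^2 - 2*t + 1)

E[X] = M′(0) = 1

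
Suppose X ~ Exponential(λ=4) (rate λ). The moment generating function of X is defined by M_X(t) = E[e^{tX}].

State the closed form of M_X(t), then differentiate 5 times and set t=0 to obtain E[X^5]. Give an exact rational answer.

M_X(t) = 4/(4 - t)
M^(5)(t) = 480/(t^6 - 24*t^5 + 240*t^4 - 1280*t^3 + 3840*t^2 - 6144*t + 4096)

E[X^5] = M^(5)(0) = 15/128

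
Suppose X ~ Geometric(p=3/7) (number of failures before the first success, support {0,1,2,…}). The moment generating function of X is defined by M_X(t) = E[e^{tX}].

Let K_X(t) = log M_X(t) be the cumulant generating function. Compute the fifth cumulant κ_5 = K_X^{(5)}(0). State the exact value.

M_X(t) = 3/(7*(1 - 4*e^(t)/7))
K_X(t) = log M_X(t) = -log(1 - 4*e^(t)/7) - log(7) + log(3)
D^5[K](t) = (-1792*e^(4*t) - 34496*e^(3*t) - 60368*e^(2*t) - 9604*e^(t))/(1024*e^(5*t) - 8960*e^(4*t) + 31360*e^(3*t) - 54880*e^(2*t) + 48020*e^(t) - 16807)

κ_5 = D^5[K](0) = 35420/81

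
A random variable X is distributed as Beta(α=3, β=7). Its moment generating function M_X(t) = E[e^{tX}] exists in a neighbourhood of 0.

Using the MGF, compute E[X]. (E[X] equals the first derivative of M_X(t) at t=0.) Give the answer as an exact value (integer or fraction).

E[X] = dM/dt |_{t=0} = 3/10

M_X(t) = ₁F₁(3; 10; t)
dM/dt = 3*₁F₁(4; 11; t)/10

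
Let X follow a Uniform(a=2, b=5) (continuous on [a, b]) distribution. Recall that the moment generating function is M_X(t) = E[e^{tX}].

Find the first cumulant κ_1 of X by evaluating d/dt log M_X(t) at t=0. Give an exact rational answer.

κ_1 = D[K](0) = 7/2

M_X(t) = (e^(5*t) - e^(2*t))/(3*t)
K_X(t) = log M_X(t) = -log(t) + log(e^(5*t) - e^(2*t)) - log(3)
D[K](t) = (5*t*e^(3*t) - 2*t - e^(3*t) + 1)/(t*e^(3*t) - t)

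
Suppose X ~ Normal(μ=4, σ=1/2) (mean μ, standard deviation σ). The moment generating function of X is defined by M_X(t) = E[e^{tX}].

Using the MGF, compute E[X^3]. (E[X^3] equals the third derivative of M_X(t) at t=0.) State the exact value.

E[X^3] = d^3M/dt^3 |_{t=0} = 67

M_X(t) = e^(t^2/8 + 4*t)
dM/dt = t*e^(4*t)*e^(t^2/8)/4 + 4*e^(4*t)*e^(t^2/8)
d^2M/dt^2 = t^2*e^(4*t)*e^(t^2/8)/16 + 2*t*e^(4*t)*e^(t^2/8) + 65*e^(4*t)*e^(t^2/8)/4
d^3M/dt^3 = t^3*e^(4*t)*e^(t^2/8)/64 + 3*t^2*e^(4*t)*e^(t^2/8)/4 + 195*t*e^(4*t)*e^(t^2/8)/16 + 67*e^(4*t)*e^(t^2/8)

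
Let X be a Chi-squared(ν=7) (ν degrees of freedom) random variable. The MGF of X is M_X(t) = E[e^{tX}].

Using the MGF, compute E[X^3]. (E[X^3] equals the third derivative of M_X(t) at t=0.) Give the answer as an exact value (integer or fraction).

M_X(t) = (1 - 2*t)^(-7/2)
M^(3)(t) = 693/(64*t^6*√(1 - 2*t) - 192*t^5*√(1 - 2*t) + 240*t^4*√(1 - 2*t) - 160*t^3*√(1 - 2*t) + 60*t^2*√(1 - 2*t) - 12*t*√(1 - 2*t) + √(1 - 2*t))

E[X^3] = M^(3)(0) = 693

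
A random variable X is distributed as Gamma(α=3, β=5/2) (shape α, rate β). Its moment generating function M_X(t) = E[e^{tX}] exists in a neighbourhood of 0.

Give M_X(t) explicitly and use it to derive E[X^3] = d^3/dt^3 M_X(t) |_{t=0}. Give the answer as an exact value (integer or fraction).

E[X^3] = M′′′(0) = 96/25

M_X(t) = 125/(8*(5/2 - t)^3)
M′(t) = 750/(16*t^4 - 160*t^3 + 600*t^2 - 1000*t + 625)
M′′(t) = -6000/(32*t^5 - 400*t^4 + 2000*t^3 - 5000*t^2 + 6250*t - 3125)
M′′′(t) = 60000/(64*t^6 - 960*t^5 + 6000*t^4 - 20000*t^3 + 37500*t^2 - 37500*t + 15625)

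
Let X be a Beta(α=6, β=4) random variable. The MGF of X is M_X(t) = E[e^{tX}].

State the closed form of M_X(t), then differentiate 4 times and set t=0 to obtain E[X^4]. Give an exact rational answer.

M_X(t) = ₁F₁(6; 10; t)
M^(4)(t) = 126*₁F₁(10; 14; t)/715

E[X^4] = M^(4)(0) = 126/715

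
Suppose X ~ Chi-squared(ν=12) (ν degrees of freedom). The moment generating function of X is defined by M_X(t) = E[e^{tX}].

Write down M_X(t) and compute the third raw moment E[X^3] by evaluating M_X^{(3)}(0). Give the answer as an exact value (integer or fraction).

M_X(t) = (1 - 2*t)^(-6)
dM/dt = -12/(128*t^7 - 448*t^6 + 672*t^5 - 560*t^4 + 280*t^3 - 84*t^2 + 14*t - 1)
d^2M/dt^2 = 168/(256*t^8 - 1024*t^7 + 1792*t^6 - 1792*t^5 + 1120*t^4 - 448*t^3 + 112*t^2 - 16*t + 1)
d^3M/dt^3 = -2688/(512*t^9 - 2304*t^8 + 4608*t^7 - 5376*t^6 + 4032*t^5 - 2016*t^4 + 672*t^3 - 144*t^2 + 18*t - 1)

E[X^3] = d^3M/dt^3 |_{t=0} = 2688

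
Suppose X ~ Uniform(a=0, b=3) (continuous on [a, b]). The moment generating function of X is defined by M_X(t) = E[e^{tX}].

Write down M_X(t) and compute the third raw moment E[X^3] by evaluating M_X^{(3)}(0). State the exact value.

E[X^3] = M^(3)(0) = 27/4

M_X(t) = (e^(3*t) - 1)/(3*t)
M^(3)(t) = (9*t^3*e^(3*t) - 9*t^2*e^(3*t) + 6*t*e^(3*t) - 2*e^(3*t) + 2)/t^4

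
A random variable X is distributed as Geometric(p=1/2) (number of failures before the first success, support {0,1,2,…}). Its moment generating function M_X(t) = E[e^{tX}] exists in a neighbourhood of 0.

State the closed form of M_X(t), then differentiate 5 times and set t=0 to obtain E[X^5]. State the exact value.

E[X^5] = d^5M/dt^5 |_{t=0} = 541

M_X(t) = 1/(2*(1 - e^(t)/2))
dM/dt = e^(t)/(e^(2*t) - 4*e^(t) + 4)
d^2M/dt^2 = (-e^(2*t) - 2*e^(t))/(e^(3*t) - 6*e^(2*t) + 12*e^(t) - 8)
d^3M/dt^3 = (e^(3*t) + 8*e^(2*t) + 4*e^(t))/(e^(4*t) - 8*e^(3*t) + 24*e^(2*t) - 32*e^(t) + 16)
d^4M/dt^4 = (-e^(4*t) - 22*e^(3*t) - 44*e^(2*t) - 8*e^(t))/(e^(5*t) - 10*e^(4*t) + 40*e^(3*t) - 80*e^(2*t) + 80*e^(t) - 32)
d^5M/dt^5 = (e^(5*t) + 52*e^(4*t) + 264*e^(3*t) + 208*e^(2*t) + 16*e^(t))/(e^(6*t) - 12*e^(5*t) + 60*e^(4*t) - 160*e^(3*t) + 240*e^(2*t) - 192*e^(t) + 64)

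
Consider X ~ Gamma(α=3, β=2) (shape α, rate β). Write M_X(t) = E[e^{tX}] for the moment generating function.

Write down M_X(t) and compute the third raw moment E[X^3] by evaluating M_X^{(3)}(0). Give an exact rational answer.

E[X^3] = M^(3)(0) = 15/2

M_X(t) = 8/(2 - t)^3
M^(3)(t) = 480/(t^6 - 12*t^5 + 60*t^4 - 160*t^3 + 240*t^2 - 192*t + 64)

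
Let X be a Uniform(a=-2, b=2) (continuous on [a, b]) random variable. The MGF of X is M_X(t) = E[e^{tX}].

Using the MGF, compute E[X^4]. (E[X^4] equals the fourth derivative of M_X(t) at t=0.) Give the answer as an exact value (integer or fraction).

E[X^4] = D^4[M](0) = 16/5

M_X(t) = (e^(2*t) - e^(-2*t))/(4*t)
D^4[M](t) = (4*t^4*e^(4*t) - 4*t^4 - 8*t^3*e^(4*t) - 8*t^3 + 12*t^2*e^(4*t) - 12*t^2 - 12*t*e^(4*t) - 12*t + 6*e^(4*t) - 6)*e^(-2*t)/t^5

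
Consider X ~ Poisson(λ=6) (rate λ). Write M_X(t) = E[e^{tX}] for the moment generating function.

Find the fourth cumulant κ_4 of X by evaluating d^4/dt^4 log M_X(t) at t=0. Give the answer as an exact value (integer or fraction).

M_X(t) = e^(6*e^(t) - 6)
K_X(t) = log M_X(t) = 6*e^(t) - 6
K^(4)(t) = 6*e^(t)

κ_4 = K^(4)(0) = 6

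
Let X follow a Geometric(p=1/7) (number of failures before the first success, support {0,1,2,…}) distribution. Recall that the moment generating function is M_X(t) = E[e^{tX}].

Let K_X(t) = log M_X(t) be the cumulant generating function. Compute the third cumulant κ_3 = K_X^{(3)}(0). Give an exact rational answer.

κ_3 = K′′′(0) = 546

M_X(t) = 1/(7*(1 - 6*e^(t)/7))
K_X(t) = log M_X(t) = -log(1 - 6*e^(t)/7) - log(7)
K′(t) = -6*e^(t)/(6*e^(t) - 7)
K′′(t) = 42*e^(t)/(36*e^(2*t) - 84*e^(t) + 49)
K′′′(t) = (-252*e^(2*t) - 294*e^(t))/(216*e^(3*t) - 756*e^(2*t) + 882*e^(t) - 343)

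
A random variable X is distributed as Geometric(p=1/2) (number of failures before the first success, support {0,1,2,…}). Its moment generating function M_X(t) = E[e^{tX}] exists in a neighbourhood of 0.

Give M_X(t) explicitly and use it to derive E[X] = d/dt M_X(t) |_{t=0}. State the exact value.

E[X] = M^(1)(0) = 1

M_X(t) = 1/(2*(1 - e^(t)/2))
M^(1)(t) = e^(t)/(e^(2*t) - 4*e^(t) + 4)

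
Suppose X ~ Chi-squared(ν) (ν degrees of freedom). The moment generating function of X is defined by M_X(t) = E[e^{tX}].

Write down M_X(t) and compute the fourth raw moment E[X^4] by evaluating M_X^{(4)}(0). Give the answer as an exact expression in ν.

E[X^4] = M′′′′(0) = ν*(ν^3 + 12*ν^2 + 44*ν + 48)

M_X(t) = (1 - 2*t)^(-ν/2)
M′(t) = -ν/(2*t*(1 - 2*t)^(ν/2) - (1 - 2*t)^(ν/2))
M′′(t) = (ν^2 + 2*ν)/(4*t^2*(1 - 2*t)^(ν/2) - 4*t*(1 - 2*t)^(ν/2) + (1 - 2*t)^(ν/2))
M′′′(t) = (-ν^3 - 6*ν^2 - 8*ν)/(8*t^3*(1 - 2*t)^(ν/2) - 12*t^2*(1 - 2*t)^(ν/2) + 6*t*(1 - 2*t)^(ν/2) - (1 - 2*t)^(ν/2))
M′′′′(t) = (ν^4 + 12*ν^3 + 44*ν^2 + 48*ν)/(16*t^4*(1 - 2*t)^(ν/2) - 32*t^3*(1 - 2*t)^(ν/2) + 24*t^2*(1 - 2*t)^(ν/2) - 8*t*(1 - 2*t)^(ν/2) + (1 - 2*t)^(ν/2))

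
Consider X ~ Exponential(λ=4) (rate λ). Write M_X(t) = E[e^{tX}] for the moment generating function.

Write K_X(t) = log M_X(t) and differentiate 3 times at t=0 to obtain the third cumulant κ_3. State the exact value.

M_X(t) = 4/(4 - t)
K_X(t) = log M_X(t) = -log(4 - t) + 2*log(2)
dK/dt = -1/(t - 4)
d^2K/dt^2 = 1/(t^2 - 8*t + 16)
d^3K/dt^3 = -2/(t^3 - 12*t^2 + 48*t - 64)

κ_3 = d^3K/dt^3 |_{t=0} = 1/32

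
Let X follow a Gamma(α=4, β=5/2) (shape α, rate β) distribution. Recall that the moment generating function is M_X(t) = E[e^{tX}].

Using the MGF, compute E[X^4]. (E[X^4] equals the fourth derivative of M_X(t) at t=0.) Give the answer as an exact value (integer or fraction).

E[X^4] = M^(4)(0) = 2688/125

M_X(t) = 625/(16*(5/2 - t)^4)
M^(4)(t) = 8400000/(256*t^8 - 5120*t^7 + 44800*t^6 - 224000*t^5 + 700000*t^4 - 1400000*t^3 + 1750000*t^2 - 1250000*t + 390625)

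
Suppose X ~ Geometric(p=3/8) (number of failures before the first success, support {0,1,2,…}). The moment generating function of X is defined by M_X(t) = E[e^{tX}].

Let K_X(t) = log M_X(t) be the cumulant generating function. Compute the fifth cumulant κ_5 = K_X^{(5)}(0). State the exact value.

M_X(t) = 3/(8*(1 - 5*e^(t)/8))
K_X(t) = log M_X(t) = -log(1 - 5*e^(t)/8) - 3*log(2) + log(3)
dK/dt = -5*e^(t)/(5*e^(t) - 8)
d^2K/dt^2 = 40*e^(t)/(25*e^(2*t) - 80*e^(t) + 64)
d^3K/dt^3 = (-200*e^(2*t) - 320*e^(t))/(125*e^(3*t) - 600*e^(2*t) + 960*e^(t) - 512)
d^4K/dt^4 = (1000*e^(3*t) + 6400*e^(2*t) + 2560*e^(t))/(625*e^(4*t) - 4000*e^(3*t) + 9600*e^(2*t) - 10240*e^(t) + 4096)
d^5K/dt^5 = (-5000*e^(4*t) - 88000*e^(3*t) - 140800*e^(2*t) - 20480*e^(t))/(3125*e^(5*t) - 25000*e^(4*t) + 80000*e^(3*t) - 128000*e^(2*t) + 102400*e^(t) - 32768)

κ_5 = d^5K/dt^5 |_{t=0} = 84760/81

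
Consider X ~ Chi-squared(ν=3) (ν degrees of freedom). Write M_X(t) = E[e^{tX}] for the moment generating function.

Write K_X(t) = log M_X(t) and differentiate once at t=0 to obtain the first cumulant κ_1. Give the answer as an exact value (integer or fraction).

M_X(t) = (1 - 2*t)^(-3/2)
K_X(t) = log M_X(t) = -3*log(1 - 2*t)/2
dK/dt = -3/(2*t - 1)

κ_1 = dK/dt |_{t=0} = 3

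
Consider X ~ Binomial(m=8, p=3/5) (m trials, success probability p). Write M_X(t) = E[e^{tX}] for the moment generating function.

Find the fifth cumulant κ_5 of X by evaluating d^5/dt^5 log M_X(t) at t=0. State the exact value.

κ_5 = d^5K/dt^5 |_{t=0} = 2256/3125

M_X(t) = (3*e^(t)/5 + 2/5)^8
K_X(t) = log M_X(t) = 8*log(3*e^(t)/5 + 2/5)
dK/dt = 24*e^(t)/(3*e^(t) + 2)
d^2K/dt^2 = 48*e^(t)/(9*e^(2*t) + 12*e^(t) + 4)
d^3K/dt^3 = (-144*e^(2*t) + 96*e^(t))/(27*e^(3*t) + 54*e^(2*t) + 36*e^(t) + 8)
d^4K/dt^4 = (432*e^(3*t) - 1152*e^(2*t) + 192*e^(t))/(81*e^(4*t) + 216*e^(3*t) + 216*e^(2*t) + 96*e^(t) + 16)
d^5K/dt^5 = (-1296*e^(4*t) + 9504*e^(3*t) - 6336*e^(2*t) + 384*e^(t))/(243*e^(5*t) + 810*e^(4*t) + 1080*e^(3*t) + 720*e^(2*t) + 240*e^(t) + 32)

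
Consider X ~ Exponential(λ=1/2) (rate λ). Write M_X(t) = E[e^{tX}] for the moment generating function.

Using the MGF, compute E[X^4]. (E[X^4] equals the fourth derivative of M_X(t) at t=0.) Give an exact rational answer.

E[X^4] = D^4[M](0) = 384

M_X(t) = 1/(2*(1/2 - t))
D^4[M](t) = -384/(32*t^5 - 80*t^4 + 80*t^3 - 40*t^2 + 10*t - 1)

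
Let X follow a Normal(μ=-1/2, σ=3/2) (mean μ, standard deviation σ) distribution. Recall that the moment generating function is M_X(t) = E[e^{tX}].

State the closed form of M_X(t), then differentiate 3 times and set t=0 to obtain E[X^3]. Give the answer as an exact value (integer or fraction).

M_X(t) = e^(9*t^2/8 - t/2)
dM/dt = 9*t*e^(-t/2)*e^(9*t^2/8)/4 - e^(-t/2)*e^(9*t^2/8)/2
d^2M/dt^2 = (81*t^2*e^(9*t^2/8) - 36*t*e^(9*t^2/8) + 40*e^(9*t^2/8))*e^(-t/2)/16
d^3M/dt^3 = (729*t^3*e^(9*t^2/8) - 486*t^2*e^(9*t^2/8) + 1080*t*e^(9*t^2/8) - 224*e^(9*t^2/8))*e^(-t/2)/64

E[X^3] = d^3M/dt^3 |_{t=0} = -7/2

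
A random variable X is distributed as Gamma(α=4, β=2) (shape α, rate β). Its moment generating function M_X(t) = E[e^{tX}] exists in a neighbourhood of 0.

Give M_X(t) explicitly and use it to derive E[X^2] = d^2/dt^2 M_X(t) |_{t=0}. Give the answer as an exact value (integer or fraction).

M_X(t) = 16/(2 - t)^4
dM/dt = -64/(t^5 - 10*t^4 + 40*t^3 - 80*t^2 + 80*t - 32)
d^2M/dt^2 = 320/(t^6 - 12*t^5 + 60*t^4 - 160*t^3 + 240*t^2 - 192*t + 64)

E[X^2] = d^2M/dt^2 |_{t=0} = 5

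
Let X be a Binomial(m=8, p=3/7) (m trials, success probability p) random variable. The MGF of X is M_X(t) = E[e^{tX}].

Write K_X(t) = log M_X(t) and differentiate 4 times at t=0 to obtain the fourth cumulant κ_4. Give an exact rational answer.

M_X(t) = (3*e^(t)/7 + 4/7)^8
K_X(t) = log M_X(t) = 8*log(3*e^(t)/7 + 4/7)
K′(t) = 24*e^(t)/(3*e^(t) + 4)
K′′(t) = 96*e^(t)/(9*e^(2*t) + 24*e^(t) + 16)
K′′′(t) = (-288*e^(2*t) + 384*e^(t))/(27*e^(3*t) + 108*e^(2*t) + 144*e^(t) + 64)
K′′′′(t) = (864*e^(3*t) - 4608*e^(2*t) + 1536*e^(t))/(81*e^(4*t) + 432*e^(3*t) + 864*e^(2*t) + 768*e^(t) + 256)

κ_4 = K′′′′(0) = -2208/2401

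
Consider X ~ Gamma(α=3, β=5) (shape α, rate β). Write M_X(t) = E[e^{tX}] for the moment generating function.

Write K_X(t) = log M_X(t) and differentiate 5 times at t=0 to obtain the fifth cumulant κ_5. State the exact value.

M_X(t) = 125/(5 - t)^3
K_X(t) = log M_X(t) = -3*log(5 - t) + 3*log(5)
K^(5)(t) = -72/(t^5 - 25*t^4 + 250*t^3 - 1250*t^2 + 3125*t - 3125)

κ_5 = K^(5)(0) = 72/3125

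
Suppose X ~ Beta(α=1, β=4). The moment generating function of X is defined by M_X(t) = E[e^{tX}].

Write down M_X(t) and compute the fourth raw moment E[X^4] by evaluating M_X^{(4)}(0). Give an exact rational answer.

M_X(t) = ₁F₁(1; 5; t)
M′(t) = ₁F₁(2; 6; t)/5
M′′(t) = ₁F₁(3; 7; t)/15
M′′′(t) = ₁F₁(4; 8; t)/35
M′′′′(t) = ₁F₁(5; 9; t)/70

E[X^4] = M′′′′(0) = 1/70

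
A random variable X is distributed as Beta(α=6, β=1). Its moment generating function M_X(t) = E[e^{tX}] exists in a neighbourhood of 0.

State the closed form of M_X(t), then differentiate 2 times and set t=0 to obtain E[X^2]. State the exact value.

E[X^2] = M′′(0) = 3/4

M_X(t) = ₁F₁(6; 7; t)
M′(t) = 6*₁F₁(7; 8; t)/7
M′′(t) = 3*₁F₁(8; 9; t)/4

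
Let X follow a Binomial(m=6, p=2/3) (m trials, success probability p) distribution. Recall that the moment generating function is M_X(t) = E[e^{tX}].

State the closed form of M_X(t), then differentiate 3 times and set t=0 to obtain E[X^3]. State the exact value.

E[X^3] = M^(3)(0) = 716/9

M_X(t) = (2*e^(t)/3 + 1/3)^6
M^(3)(t) = 512*e^(6*t)/27 + 8000*e^(5*t)/243 + 5120*e^(4*t)/243 + 160*e^(3*t)/27 + 160*e^(2*t)/243 + 4*e^(t)/243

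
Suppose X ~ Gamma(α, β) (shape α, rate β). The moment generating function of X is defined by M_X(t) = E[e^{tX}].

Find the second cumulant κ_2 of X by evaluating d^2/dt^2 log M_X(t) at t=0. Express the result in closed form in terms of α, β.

κ_2 = K^(2)(0) = α/β^2

M_X(t) = (β/(β - t))^α
K_X(t) = log M_X(t) = α*(log(β) - log(β - t))
K^(2)(t) = α/(β^2 - 2*β*t + t^2)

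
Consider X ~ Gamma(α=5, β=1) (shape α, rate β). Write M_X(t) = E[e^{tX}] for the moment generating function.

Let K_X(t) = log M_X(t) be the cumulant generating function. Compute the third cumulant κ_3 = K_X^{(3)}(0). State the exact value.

κ_3 = d^3K/dt^3 |_{t=0} = 10

M_X(t) = (1 - t)^(-5)
K_X(t) = log M_X(t) = -5*log(1 - t)
dK/dt = -5/(t - 1)
d^2K/dt^2 = 5/(t^2 - 2*t + 1)
d^3K/dt^3 = -10/(t^3 - 3*t^2 + 3*t - 1)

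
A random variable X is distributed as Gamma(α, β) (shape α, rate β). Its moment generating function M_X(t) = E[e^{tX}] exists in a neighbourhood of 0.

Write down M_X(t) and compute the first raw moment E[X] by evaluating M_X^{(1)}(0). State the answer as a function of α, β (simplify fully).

M_X(t) = (β/(β - t))^α
D[M](t) = -α*β^α*(1/(β - t))^α/(-β + t)

E[X] = D[M](0) = α/β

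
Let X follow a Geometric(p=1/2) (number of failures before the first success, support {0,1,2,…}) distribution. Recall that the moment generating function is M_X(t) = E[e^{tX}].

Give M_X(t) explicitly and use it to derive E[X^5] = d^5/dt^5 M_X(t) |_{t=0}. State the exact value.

M_X(t) = 1/(2*(1 - e^(t)/2))
M′(t) = e^(t)/(e^(2*t) - 4*e^(t) + 4)
M′′(t) = (-e^(2*t) - 2*e^(t))/(e^(3*t) - 6*e^(2*t) + 12*e^(t) - 8)
M′′′(t) = (e^(3*t) + 8*e^(2*t) + 4*e^(t))/(e^(4*t) - 8*e^(3*t) + 24*e^(2*t) - 32*e^(t) + 16)
M′′′′(t) = (-e^(4*t) - 22*e^(3*t) - 44*e^(2*t) - 8*e^(t))/(e^(5*t) - 10*e^(4*t) + 40*e^(3*t) - 80*e^(2*t) + 80*e^(t) - 32)
M′′′′′(t) = (e^(5*t) + 52*e^(4*t) + 264*e^(3*t) + 208*e^(2*t) + 16*e^(t))/(e^(6*t) - 12*e^(5*t) + 60*e^(4*t) - 160*e^(3*t) + 240*e^(2*t) - 192*e^(t) + 64)

E[X^5] = M′′′′′(0) = 541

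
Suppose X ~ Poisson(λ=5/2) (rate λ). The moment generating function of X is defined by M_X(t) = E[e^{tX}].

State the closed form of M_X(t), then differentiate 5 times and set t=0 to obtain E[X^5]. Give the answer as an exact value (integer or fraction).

E[X^5] = d^5M/dt^5 |_{t=0} = 31205/32

M_X(t) = e^(5*e^(t)/2 - 5/2)
dM/dt = 5*e^(-5/2)*e^(t)*e^(5*e^(t)/2)/2
d^2M/dt^2 = (25*e^(2*t)*e^(5*e^(t)/2) + 10*e^(t)*e^(5*e^(t)/2))*e^(-5/2)/4
d^3M/dt^3 = (125*e^(3*t)*e^(5*e^(t)/2) + 150*e^(2*t)*e^(5*e^(t)/2) + 20*e^(t)*e^(5*e^(t)/2))*e^(-5/2)/8
d^4M/dt^4 = (625*e^(4*t)*e^(5*e^(t)/2) + 1500*e^(3*t)*e^(5*e^(t)/2) + 700*e^(2*t)*e^(5*e^(t)/2) + 40*e^(t)*e^(5*e^(t)/2))*e^(-5/2)/16
d^5M/dt^5 = (3125*e^(5*t)*e^(5*e^(t)/2) + 12500*e^(4*t)*e^(5*e^(t)/2) + 12500*e^(3*t)*e^(5*e^(t)/2) + 3000*e^(2*t)*e^(5*e^(t)/2) + 80*e^(t)*e^(5*e^(t)/2))*e^(-5/2)/32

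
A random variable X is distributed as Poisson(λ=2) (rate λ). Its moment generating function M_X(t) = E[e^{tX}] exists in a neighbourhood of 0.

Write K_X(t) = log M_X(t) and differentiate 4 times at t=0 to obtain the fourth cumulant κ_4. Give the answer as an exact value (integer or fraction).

M_X(t) = e^(2*e^(t) - 2)
K_X(t) = log M_X(t) = 2*e^(t) - 2
D^4[K](t) = 2*e^(t)

κ_4 = D^4[K](0) = 2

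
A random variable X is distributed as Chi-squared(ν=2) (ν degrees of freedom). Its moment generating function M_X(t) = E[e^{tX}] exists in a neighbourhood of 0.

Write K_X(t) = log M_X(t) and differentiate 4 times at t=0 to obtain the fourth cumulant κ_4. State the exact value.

M_X(t) = 1/(1 - 2*t)
K_X(t) = log M_X(t) = -log(1 - 2*t)
K^(4)(t) = 96/(16*t^4 - 32*t^3 + 24*t^2 - 8*t + 1)

κ_4 = K^(4)(0) = 96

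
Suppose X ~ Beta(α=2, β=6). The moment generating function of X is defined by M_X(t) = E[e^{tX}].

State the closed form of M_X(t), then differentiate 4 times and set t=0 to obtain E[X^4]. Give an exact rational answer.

E[X^4] = M^(4)(0) = 1/66

M_X(t) = ₁F₁(2; 8; t)
M^(4)(t) = ₁F₁(6; 12; t)/66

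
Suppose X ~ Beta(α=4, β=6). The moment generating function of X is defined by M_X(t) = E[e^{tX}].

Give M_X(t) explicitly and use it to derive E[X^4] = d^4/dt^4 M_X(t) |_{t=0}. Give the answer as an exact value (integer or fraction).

E[X^4] = d^4M/dt^4 |_{t=0} = 7/143

M_X(t) = ₁F₁(4; 10; t)
dM/dt = 2*₁F₁(5; 11; t)/5
d^2M/dt^2 = 2*₁F₁(6; 12; t)/11
d^3M/dt^3 = ₁F₁(7; 13; t)/11
d^4M/dt^4 = 7*₁F₁(8; 14; t)/143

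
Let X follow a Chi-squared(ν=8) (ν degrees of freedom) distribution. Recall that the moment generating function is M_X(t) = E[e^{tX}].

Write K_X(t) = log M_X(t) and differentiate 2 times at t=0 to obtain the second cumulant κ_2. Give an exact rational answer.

κ_2 = K^(2)(0) = 16

M_X(t) = (1 - 2*t)^(-4)
K_X(t) = log M_X(t) = -4*log(1 - 2*t)
K^(2)(t) = 16/(4*t^2 - 4*t + 1)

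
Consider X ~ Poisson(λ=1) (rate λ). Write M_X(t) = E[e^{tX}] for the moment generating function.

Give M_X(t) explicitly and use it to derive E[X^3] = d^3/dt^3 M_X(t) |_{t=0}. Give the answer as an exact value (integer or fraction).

M_X(t) = e^(e^(t) - 1)
D^3[M](t) = (e^(3*t)*e^(e^(t)) + 3*e^(2*t)*e^(e^(t)) + e^(t)*e^(e^(t)))*e^(-1)

E[X^3] = D^3[M](0) = 5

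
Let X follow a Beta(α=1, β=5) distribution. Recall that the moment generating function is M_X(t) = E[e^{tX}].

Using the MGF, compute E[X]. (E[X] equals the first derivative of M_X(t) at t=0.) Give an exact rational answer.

M_X(t) = ₁F₁(1; 6; t)
M^(1)(t) = ₁F₁(2; 7; t)/6

E[X] = M^(1)(0) = 1/6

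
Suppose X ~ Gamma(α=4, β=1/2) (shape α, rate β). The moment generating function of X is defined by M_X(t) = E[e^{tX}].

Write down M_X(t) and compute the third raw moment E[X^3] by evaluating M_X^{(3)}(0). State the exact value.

E[X^3] = D^3[M](0) = 960

M_X(t) = 1/(16*(1/2 - t)^4)
D^3[M](t) = -960/(128*t^7 - 448*t^6 + 672*t^5 - 560*t^4 + 280*t^3 - 84*t^2 + 14*t - 1)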